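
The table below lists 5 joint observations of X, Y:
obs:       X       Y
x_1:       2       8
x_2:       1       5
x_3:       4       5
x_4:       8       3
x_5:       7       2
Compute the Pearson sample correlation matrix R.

Step 1 — column means:
  mean(X) = (2 + 1 + 4 + 8 + 7) / 5 = 22/5 = 4.4
  mean(Y) = (8 + 5 + 5 + 3 + 2) / 5 = 23/5 = 4.6

Step 2 — sample variances and covariances s[i,j] = (1/(n-1)) · Σ_k (x_{k,i} - mean_i) · (x_{k,j} - mean_j), with n-1 = 4:
  s[X,X] = ((-2.4)·(-2.4) + (-3.4)·(-3.4) + (-0.4)·(-0.4) + (3.6)·(3.6) + (2.6)·(2.6)) / 4 = 37.2/4 = 9.3
  s[X,Y] = ((-2.4)·(3.4) + (-3.4)·(0.4) + (-0.4)·(0.4) + (3.6)·(-1.6) + (2.6)·(-2.6)) / 4 = -22.2/4 = -5.55
  s[Y,Y] = ((3.4)·(3.4) + (0.4)·(0.4) + (0.4)·(0.4) + (-1.6)·(-1.6) + (-2.6)·(-2.6)) / 4 = 21.2/4 = 5.3
  Sample standard deviations s_i = √(s[i,i]):
  s(X) = √(9.3) = 3.0496
  s(Y) = √(5.3) = 2.3022

Step 3 — r_{ij} = s_{ij} / (s_i · s_j):
  r[X,X] = 1 (diagonal).
  r[X,Y] = -5.55 / (3.0496 · 2.3022) = -5.55 / 7.0207 = -0.7905
  r[Y,Y] = 1 (diagonal).

R is symmetric with unit diagonal. Assembling:

R = [[1, -0.7905],
 [-0.7905, 1]]


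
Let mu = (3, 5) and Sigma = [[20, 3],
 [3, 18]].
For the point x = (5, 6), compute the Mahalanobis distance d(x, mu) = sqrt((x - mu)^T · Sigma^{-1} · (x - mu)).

Step 1 — centre the observation: (x - mu) = (2, 1).

Step 2 — invert Sigma. det(Sigma) = 20·18 - (3)² = 351.
  Sigma^{-1} = (1/det) · [[d, -b], [-b, a]] = [[0.0513, -0.0085],
 [-0.0085, 0.057]].

Step 3 — form the quadratic (x - mu)^T · Sigma^{-1} · (x - mu):
  Sigma^{-1} · (x - mu) = (0.094, 0.0399).
  (x - mu)^T · [Sigma^{-1} · (x - mu)] = (2)·(0.094) + (1)·(0.0399) = 0.2279.

Step 4 — take square root: d = √(0.2279) ≈ 0.4774.

d(x, mu) = √(0.2279) ≈ 0.4774


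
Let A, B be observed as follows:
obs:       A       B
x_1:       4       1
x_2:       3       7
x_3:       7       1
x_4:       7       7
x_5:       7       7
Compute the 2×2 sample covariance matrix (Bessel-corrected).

Step 1 — column means:
  mean(A) = (4 + 3 + 7 + 7 + 7) / 5 = 28/5 = 5.6
  mean(B) = (1 + 7 + 1 + 7 + 7) / 5 = 23/5 = 4.6

Step 2 — sample covariance S[i,j] = (1/(n-1)) · Σ_k (x_{k,i} - mean_i) · (x_{k,j} - mean_j), with n-1 = 4.
  S[A,A] = ((-1.6)·(-1.6) + (-2.6)·(-2.6) + (1.4)·(1.4) + (1.4)·(1.4) + (1.4)·(1.4)) / 4 = 15.2/4 = 3.8
  S[A,B] = ((-1.6)·(-3.6) + (-2.6)·(2.4) + (1.4)·(-3.6) + (1.4)·(2.4) + (1.4)·(2.4)) / 4 = 1.2/4 = 0.3
  S[B,B] = ((-3.6)·(-3.6) + (2.4)·(2.4) + (-3.6)·(-3.6) + (2.4)·(2.4) + (2.4)·(2.4)) / 4 = 43.2/4 = 10.8

S is symmetric (S[j,i] = S[i,j]). Assembling:

S = [[3.8, 0.3],
 [0.3, 10.8]]


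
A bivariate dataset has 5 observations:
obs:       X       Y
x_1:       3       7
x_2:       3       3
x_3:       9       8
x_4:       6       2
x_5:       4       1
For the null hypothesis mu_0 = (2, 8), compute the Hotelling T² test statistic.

Step 1 — sample mean vector:
  mean(X) = (3 + 3 + 9 + 6 + 4) / 5 = 25/5 = 5
  mean(Y) = (7 + 3 + 8 + 2 + 1) / 5 = 21/5 = 4.2
  x̄ = (5, 4.2),  deviation x̄ - mu_0 = (5, 4.2) - (2, 8) = (3, -3.8).

Step 2 — sample covariance matrix, S[i,j] = (1/(n-1)) · Σ_k (x_{k,i} - mean_i) · (x_{k,j} - mean_j), divisor n-1 = 4:
  S[X,X] = ((-2)·(-2) + (-2)·(-2) + (4)·(4) + (1)·(1) + (-1)·(-1)) / 4 = 26/4 = 6.5
  S[X,Y] = ((-2)·(2.8) + (-2)·(-1.2) + (4)·(3.8) + (1)·(-2.2) + (-1)·(-3.2)) / 4 = 13/4 = 3.25
  S[Y,Y] = ((2.8)·(2.8) + (-1.2)·(-1.2) + (3.8)·(3.8) + (-2.2)·(-2.2) + (-3.2)·(-3.2)) / 4 = 38.8/4 = 9.7
  S = [[6.5, 3.25],
 [3.25, 9.7]].

Step 3 — invert S. det(S) = 6.5·9.7 - (3.25)² = 52.4875.
  S^{-1} = (1/det) · [[d, -b], [-b, a]] = [[0.1848, -0.0619],
 [-0.0619, 0.1238]].

Step 4 — quadratic form (x̄ - mu_0)^T · S^{-1} · (x̄ - mu_0):
  S^{-1} · (x̄ - mu_0) = (0.7897, -0.6563),
  (x̄ - mu_0)^T · [...] = (3)·(0.7897) + (-3.8)·(-0.6563) = 4.8633.

Step 5 — scale by n: T² = 5 · 4.8633 = 24.3163.

T² ≈ 24.3163


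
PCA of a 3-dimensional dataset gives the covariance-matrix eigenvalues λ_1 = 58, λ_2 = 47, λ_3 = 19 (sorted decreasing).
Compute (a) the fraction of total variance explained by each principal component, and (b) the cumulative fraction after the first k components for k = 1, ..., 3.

Step 1 — total variance = trace(Sigma) = Σ λ_i = 58 + 47 + 19 = 124.

Step 2 — fraction explained by component i = λ_i / Σ λ:
  PC1: 58/124 = 0.4677
  PC2: 47/124 = 0.379
  PC3: 19/124 = 0.1532

Step 3 — cumulative fraction after k components = (λ_1 + ... + λ_k) / Σ λ:
  k = 1: 58/124 = 0.4677
  k = 2: (58 + 47)/124 = 105/124 = 0.8468
  k = 3: (58 + 47 + 19)/124 = 124/124 = 1

Summary (fraction, with percent):

explained: PC1 0.4677 (46.77%), PC2 0.379 (37.9%), PC3 0.1532 (15.32%);  cumulative: 0.4677, 0.8468, 1


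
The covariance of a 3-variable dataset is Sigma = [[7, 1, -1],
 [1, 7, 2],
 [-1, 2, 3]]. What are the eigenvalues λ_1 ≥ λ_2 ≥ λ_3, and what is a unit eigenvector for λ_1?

Step 1 — characteristic polynomial p(λ) = det(λI - Sigma) = λ³ - tr·λ² + c_1·λ - det, where tr = trace, c_1 = sum of the principal 2×2 minors, det = det(Sigma):
  tr = 7 + 7 + 3 = 17,
  c_1 = (7·7 - (1)²) + (7·3 - (-1)²) + (7·3 - (2)²) = 48 + 20 + 17 = 85,
  det = 7·(7·3 - (2)²) - (1)·((1)·3 - (2)·(-1)) + (-1)·((1)·(2) - 7·(-1)) = 7·(17) - (1)·(5) + (-1)·(9) = 105.
  So p(λ) = λ³ - 17λ² + 85λ - 105.
Step 2 — look for an integer root (rational root theorem: any rational root is an integer divisor of 105). Testing λ = 7:
  p(7) = 343 - 833 + 595 - 105 = 0  ✓
  Dividing out (λ - 7): p(λ) = (λ - 7)(λ² - 10λ + 15).
Step 3 — remaining eigenvalues from the quadratic λ² - 10λ + 15 = 0:
  Δ = 10² - 4·15 = 100 - 60 = 40,  λ = (10 ± √40)/2 = (10 ± 6.3246)/2 ≈ 8.1623 or 1.8377.
  Sorted: λ_1 = 8.1623,  λ_2 = 7,  λ_3 = 1.8377  (check: sum = 17 = tr ✓).

Step 4 — unit eigenvector for λ_1 ≈ 8.1623: v spans the null space of (Sigma - λ_1 I), whose rows are
  r_1 = (-1.1623, 1, -1),  r_2 = (1, -1.1623, 2),  r_3 = (-1, 2, -5.1623).
  v is orthogonal to every row, so take v ∝ r_1 × r_2 = ((1)·(2) - (-1)·(-1.1623), (-1)·(1) - (-1.1623)·(2), (-1.1623)·(-1.1623) - (1)·(1)) ≈ (0.8377, 1.3246, 0.3509).
  Let u = (0.8377, 1.3246, 0.3509).
  ||u|| = √((0.8377)² + (1.3246)² + (0.3509)²) = √(2.5793) ≈ 1.606,  v_1 = u/||u|| ≈ (0.5216, 0.8247, 0.2185) (||v_1|| = 1).

λ_1 = 8.1623,  λ_2 = 7,  λ_3 = 1.8377;  v_1 ≈ (0.5216, 0.8247, 0.2185)


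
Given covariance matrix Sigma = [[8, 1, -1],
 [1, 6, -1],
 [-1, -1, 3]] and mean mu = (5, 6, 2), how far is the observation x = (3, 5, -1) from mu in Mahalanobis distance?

Step 1 — centre the observation: (x - mu) = (-2, -1, -3).

Step 2 — invert Sigma (cofactor / det for 3×3, or solve directly):
  Sigma^{-1} = [[0.1318, -0.0155, 0.0388],
 [-0.0155, 0.1783, 0.0543],
 [0.0388, 0.0543, 0.3643]].

Step 3 — form the quadratic (x - mu)^T · Sigma^{-1} · (x - mu):
  Sigma^{-1} · (x - mu) = (-0.3643, -0.3101, -1.2248).
  (x - mu)^T · [Sigma^{-1} · (x - mu)] = (-2)·(-0.3643) + (-1)·(-0.3101) + (-3)·(-1.2248) = 4.7132.

Step 4 — take square root: d = √(4.7132) ≈ 2.171.

d(x, mu) = √(4.7132) ≈ 2.171


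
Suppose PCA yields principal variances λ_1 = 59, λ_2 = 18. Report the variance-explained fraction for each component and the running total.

Step 1 — total variance = trace(Sigma) = Σ λ_i = 59 + 18 = 77.

Step 2 — fraction explained by component i = λ_i / Σ λ:
  PC1: 59/77 = 0.7662
  PC2: 18/77 = 0.2338

Step 3 — cumulative fraction after k components = (λ_1 + ... + λ_k) / Σ λ:
  k = 1: 59/77 = 0.7662
  k = 2: (59 + 18)/77 = 77/77 = 1

Summary (fraction, with percent):

explained: PC1 0.7662 (76.62%), PC2 0.2338 (23.38%);  cumulative: 0.7662, 1


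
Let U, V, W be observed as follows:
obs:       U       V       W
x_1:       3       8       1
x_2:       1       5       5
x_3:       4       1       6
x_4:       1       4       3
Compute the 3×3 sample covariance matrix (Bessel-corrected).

Step 1 — column means:
  mean(U) = (3 + 1 + 4 + 1) / 4 = 9/4 = 2.25
  mean(V) = (8 + 5 + 1 + 4) / 4 = 18/4 = 4.5
  mean(W) = (1 + 5 + 6 + 3) / 4 = 15/4 = 3.75

Step 2 — sample covariance S[i,j] = (1/(n-1)) · Σ_k (x_{k,i} - mean_i) · (x_{k,j} - mean_j), with n-1 = 3.
  S[U,U] = ((0.75)·(0.75) + (-1.25)·(-1.25) + (1.75)·(1.75) + (-1.25)·(-1.25)) / 3 = 6.75/3 = 2.25
  S[U,V] = ((0.75)·(3.5) + (-1.25)·(0.5) + (1.75)·(-3.5) + (-1.25)·(-0.5)) / 3 = -3.5/3 = -1.1667
  S[U,W] = ((0.75)·(-2.75) + (-1.25)·(1.25) + (1.75)·(2.25) + (-1.25)·(-0.75)) / 3 = 1.25/3 = 0.4167
  S[V,V] = ((3.5)·(3.5) + (0.5)·(0.5) + (-3.5)·(-3.5) + (-0.5)·(-0.5)) / 3 = 25/3 = 8.3333
  S[V,W] = ((3.5)·(-2.75) + (0.5)·(1.25) + (-3.5)·(2.25) + (-0.5)·(-0.75)) / 3 = -16.5/3 = -5.5
  S[W,W] = ((-2.75)·(-2.75) + (1.25)·(1.25) + (2.25)·(2.25) + (-0.75)·(-0.75)) / 3 = 14.75/3 = 4.9167

S is symmetric (S[j,i] = S[i,j]). Assembling:

S = [[2.25, -1.1667, 0.4167],
 [-1.1667, 8.3333, -5.5],
 [0.4167, -5.5, 4.9167]]


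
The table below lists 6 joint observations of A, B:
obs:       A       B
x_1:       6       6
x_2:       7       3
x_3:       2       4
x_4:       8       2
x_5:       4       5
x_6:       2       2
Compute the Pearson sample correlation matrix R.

Step 1 — column means:
  mean(A) = (6 + 7 + 2 + 8 + 4 + 2) / 6 = 29/6 = 4.8333
  mean(B) = (6 + 3 + 4 + 2 + 5 + 2) / 6 = 22/6 = 3.6667

Step 2 — sample variances and covariances s[i,j] = (1/(n-1)) · Σ_k (x_{k,i} - mean_i) · (x_{k,j} - mean_j), with n-1 = 5:
  s[A,A] = ((1.1667)·(1.1667) + (2.1667)·(2.1667) + (-2.8333)·(-2.8333) + (3.1667)·(3.1667) + (-0.8333)·(-0.8333) + (-2.8333)·(-2.8333)) / 5 = 32.8333/5 = 6.5667
  s[A,B] = ((1.1667)·(2.3333) + (2.1667)·(-0.6667) + (-2.8333)·(0.3333) + (3.1667)·(-1.6667) + (-0.8333)·(1.3333) + (-2.8333)·(-1.6667)) / 5 = -1.3333/5 = -0.2667
  s[B,B] = ((2.3333)·(2.3333) + (-0.6667)·(-0.6667) + (0.3333)·(0.3333) + (-1.6667)·(-1.6667) + (1.3333)·(1.3333) + (-1.6667)·(-1.6667)) / 5 = 13.3333/5 = 2.6667
  Sample standard deviations s_i = √(s[i,i]):
  s(A) = √(6.5667) = 2.5626
  s(B) = √(2.6667) = 1.633

Step 3 — r_{ij} = s_{ij} / (s_i · s_j):
  r[A,A] = 1 (diagonal).
  r[A,B] = -0.2667 / (2.5626 · 1.633) = -0.2667 / 4.1846 = -0.0637
  r[B,B] = 1 (diagonal).

R is symmetric with unit diagonal. Assembling:

R = [[1, -0.0637],
 [-0.0637, 1]]


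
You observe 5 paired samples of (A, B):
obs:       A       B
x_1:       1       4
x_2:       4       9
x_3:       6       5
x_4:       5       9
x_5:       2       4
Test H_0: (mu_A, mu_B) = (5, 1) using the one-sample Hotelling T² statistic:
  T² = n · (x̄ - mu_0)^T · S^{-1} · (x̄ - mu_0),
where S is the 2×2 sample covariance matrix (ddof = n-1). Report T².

Step 1 — sample mean vector:
  mean(A) = (1 + 4 + 6 + 5 + 2) / 5 = 18/5 = 3.6
  mean(B) = (4 + 9 + 5 + 9 + 4) / 5 = 31/5 = 6.2
  x̄ = (3.6, 6.2),  deviation x̄ - mu_0 = (3.6, 6.2) - (5, 1) = (-1.4, 5.2).

Step 2 — sample covariance matrix, S[i,j] = (1/(n-1)) · Σ_k (x_{k,i} - mean_i) · (x_{k,j} - mean_j), divisor n-1 = 4:
  S[A,A] = ((-2.6)·(-2.6) + (0.4)·(0.4) + (2.4)·(2.4) + (1.4)·(1.4) + (-1.6)·(-1.6)) / 4 = 17.2/4 = 4.3
  S[A,B] = ((-2.6)·(-2.2) + (0.4)·(2.8) + (2.4)·(-1.2) + (1.4)·(2.8) + (-1.6)·(-2.2)) / 4 = 11.4/4 = 2.85
  S[B,B] = ((-2.2)·(-2.2) + (2.8)·(2.8) + (-1.2)·(-1.2) + (2.8)·(2.8) + (-2.2)·(-2.2)) / 4 = 26.8/4 = 6.7
  S = [[4.3, 2.85],
 [2.85, 6.7]].

Step 3 — invert S. det(S) = 4.3·6.7 - (2.85)² = 20.6875.
  S^{-1} = (1/det) · [[d, -b], [-b, a]] = [[0.3239, -0.1378],
 [-0.1378, 0.2079]].

Step 4 — quadratic form (x̄ - mu_0)^T · S^{-1} · (x̄ - mu_0):
  S^{-1} · (x̄ - mu_0) = (-1.1698, 1.2737),
  (x̄ - mu_0)^T · [...] = (-1.4)·(-1.1698) + (5.2)·(1.2737) = 8.261.

Step 5 — scale by n: T² = 5 · 8.261 = 41.3051.

T² ≈ 41.3051


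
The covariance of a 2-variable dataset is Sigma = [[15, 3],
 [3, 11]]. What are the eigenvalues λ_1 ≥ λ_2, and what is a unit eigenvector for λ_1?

Step 1 — characteristic polynomial of 2×2 Sigma:
  det(Sigma - λI) = λ² - trace · λ + det = 0.
  trace = 15 + 11 = 26, det = 15·11 - (3)² = 156.
Step 2 — discriminant:
  Δ = trace² - 4·det = 676 - 624 = 52.
Step 3 — eigenvalues:
  λ = (trace ± √Δ)/2 = (26 ± 7.2111)/2,
  λ_1 = 16.6056,  λ_2 = 9.3944.

Step 4 — unit eigenvector for λ_1: solve (Sigma - λ_1 I)v = 0. First row:
  (15 - 16.6056)·v_x + (3)·v_y = 0, i.e. (-1.6056)·v_x + (3)·v_y = 0,
  so v ∝ (b, λ_1 - a) = (3, 1.6056) = u.
  ||u|| = √((3)² + (1.6056)²) = √(11.5778) ≈ 3.4026,
  v_1 = u/||u|| ≈ (0.8817, 0.4719) (||v_1|| = 1).

λ_1 = 16.6056,  λ_2 = 9.3944;  v_1 ≈ (0.8817, 0.4719)


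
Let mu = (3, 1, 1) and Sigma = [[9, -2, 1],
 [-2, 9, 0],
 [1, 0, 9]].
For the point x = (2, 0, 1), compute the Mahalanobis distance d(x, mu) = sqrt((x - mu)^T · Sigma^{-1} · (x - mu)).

Step 1 — centre the observation: (x - mu) = (-1, -1, 0).

Step 2 — invert Sigma (cofactor / det for 3×3, or solve directly):
  Sigma^{-1} = [[0.1184, 0.0263, -0.0132],
 [0.0263, 0.117, -0.0029],
 [-0.0132, -0.0029, 0.1126]].

Step 3 — form the quadratic (x - mu)^T · Sigma^{-1} · (x - mu):
  Sigma^{-1} · (x - mu) = (-0.1447, -0.1433, 0.0161).
  (x - mu)^T · [Sigma^{-1} · (x - mu)] = (-1)·(-0.1447) + (-1)·(-0.1433) + (0)·(0.0161) = 0.288.

Step 4 — take square root: d = √(0.288) ≈ 0.5367.

d(x, mu) = √(0.288) ≈ 0.5367


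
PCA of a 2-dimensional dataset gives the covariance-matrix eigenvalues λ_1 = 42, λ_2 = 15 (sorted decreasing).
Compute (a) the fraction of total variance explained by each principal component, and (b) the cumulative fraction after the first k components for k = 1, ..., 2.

Step 1 — total variance = trace(Sigma) = Σ λ_i = 42 + 15 = 57.

Step 2 — fraction explained by component i = λ_i / Σ λ:
  PC1: 42/57 = 0.7368
  PC2: 15/57 = 0.2632

Step 3 — cumulative fraction after k components = (λ_1 + ... + λ_k) / Σ λ:
  k = 1: 42/57 = 0.7368
  k = 2: (42 + 15)/57 = 57/57 = 1

Summary (fraction, with percent):

explained: PC1 0.7368 (73.68%), PC2 0.2632 (26.32%);  cumulative: 0.7368, 1


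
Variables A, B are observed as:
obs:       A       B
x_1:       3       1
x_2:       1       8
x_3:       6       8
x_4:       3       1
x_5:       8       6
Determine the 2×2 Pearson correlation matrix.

Step 1 — column means:
  mean(A) = (3 + 1 + 6 + 3 + 8) / 5 = 21/5 = 4.2
  mean(B) = (1 + 8 + 8 + 1 + 6) / 5 = 24/5 = 4.8

Step 2 — sample variances and covariances s[i,j] = (1/(n-1)) · Σ_k (x_{k,i} - mean_i) · (x_{k,j} - mean_j), with n-1 = 4:
  s[A,A] = ((-1.2)·(-1.2) + (-3.2)·(-3.2) + (1.8)·(1.8) + (-1.2)·(-1.2) + (3.8)·(3.8)) / 4 = 30.8/4 = 7.7
  s[A,B] = ((-1.2)·(-3.8) + (-3.2)·(3.2) + (1.8)·(3.2) + (-1.2)·(-3.8) + (3.8)·(1.2)) / 4 = 9.2/4 = 2.3
  s[B,B] = ((-3.8)·(-3.8) + (3.2)·(3.2) + (3.2)·(3.2) + (-3.8)·(-3.8) + (1.2)·(1.2)) / 4 = 50.8/4 = 12.7
  Sample standard deviations s_i = √(s[i,i]):
  s(A) = √(7.7) = 2.7749
  s(B) = √(12.7) = 3.5637

Step 3 — r_{ij} = s_{ij} / (s_i · s_j):
  r[A,A] = 1 (diagonal).
  r[A,B] = 2.3 / (2.7749 · 3.5637) = 2.3 / 9.8889 = 0.2326
  r[B,B] = 1 (diagonal).

R is symmetric with unit diagonal. Assembling:

R = [[1, 0.2326],
 [0.2326, 1]]


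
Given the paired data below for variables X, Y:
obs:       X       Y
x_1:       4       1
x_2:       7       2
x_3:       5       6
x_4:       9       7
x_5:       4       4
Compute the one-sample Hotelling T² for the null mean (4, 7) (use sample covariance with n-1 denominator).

Step 1 — sample mean vector:
  mean(X) = (4 + 7 + 5 + 9 + 4) / 5 = 29/5 = 5.8
  mean(Y) = (1 + 2 + 6 + 7 + 4) / 5 = 20/5 = 4
  x̄ = (5.8, 4),  deviation x̄ - mu_0 = (5.8, 4) - (4, 7) = (1.8, -3).

Step 2 — sample covariance matrix, S[i,j] = (1/(n-1)) · Σ_k (x_{k,i} - mean_i) · (x_{k,j} - mean_j), divisor n-1 = 4:
  S[X,X] = ((-1.8)·(-1.8) + (1.2)·(1.2) + (-0.8)·(-0.8) + (3.2)·(3.2) + (-1.8)·(-1.8)) / 4 = 18.8/4 = 4.7
  S[X,Y] = ((-1.8)·(-3) + (1.2)·(-2) + (-0.8)·(2) + (3.2)·(3) + (-1.8)·(0)) / 4 = 11/4 = 2.75
  S[Y,Y] = ((-3)·(-3) + (-2)·(-2) + (2)·(2) + (3)·(3) + (0)·(0)) / 4 = 26/4 = 6.5
  S = [[4.7, 2.75],
 [2.75, 6.5]].

Step 3 — invert S. det(S) = 4.7·6.5 - (2.75)² = 22.9875.
  S^{-1} = (1/det) · [[d, -b], [-b, a]] = [[0.2828, -0.1196],
 [-0.1196, 0.2045]].

Step 4 — quadratic form (x̄ - mu_0)^T · S^{-1} · (x̄ - mu_0):
  S^{-1} · (x̄ - mu_0) = (0.8679, -0.8287),
  (x̄ - mu_0)^T · [...] = (1.8)·(0.8679) + (-3)·(-0.8287) = 4.0483.

Step 5 — scale by n: T² = 5 · 4.0483 = 20.2414.

T² ≈ 20.2414


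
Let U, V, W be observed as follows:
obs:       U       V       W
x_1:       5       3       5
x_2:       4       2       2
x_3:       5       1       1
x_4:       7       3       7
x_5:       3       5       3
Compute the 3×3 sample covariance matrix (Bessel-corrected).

Step 1 — column means:
  mean(U) = (5 + 4 + 5 + 7 + 3) / 5 = 24/5 = 4.8
  mean(V) = (3 + 2 + 1 + 3 + 5) / 5 = 14/5 = 2.8
  mean(W) = (5 + 2 + 1 + 7 + 3) / 5 = 18/5 = 3.6

Step 2 — sample covariance S[i,j] = (1/(n-1)) · Σ_k (x_{k,i} - mean_i) · (x_{k,j} - mean_j), with n-1 = 4.
  S[U,U] = ((0.2)·(0.2) + (-0.8)·(-0.8) + (0.2)·(0.2) + (2.2)·(2.2) + (-1.8)·(-1.8)) / 4 = 8.8/4 = 2.2
  S[U,V] = ((0.2)·(0.2) + (-0.8)·(-0.8) + (0.2)·(-1.8) + (2.2)·(0.2) + (-1.8)·(2.2)) / 4 = -3.2/4 = -0.8
  S[U,W] = ((0.2)·(1.4) + (-0.8)·(-1.6) + (0.2)·(-2.6) + (2.2)·(3.4) + (-1.8)·(-0.6)) / 4 = 9.6/4 = 2.4
  S[V,V] = ((0.2)·(0.2) + (-0.8)·(-0.8) + (-1.8)·(-1.8) + (0.2)·(0.2) + (2.2)·(2.2)) / 4 = 8.8/4 = 2.2
  S[V,W] = ((0.2)·(1.4) + (-0.8)·(-1.6) + (-1.8)·(-2.6) + (0.2)·(3.4) + (2.2)·(-0.6)) / 4 = 5.6/4 = 1.4
  S[W,W] = ((1.4)·(1.4) + (-1.6)·(-1.6) + (-2.6)·(-2.6) + (3.4)·(3.4) + (-0.6)·(-0.6)) / 4 = 23.2/4 = 5.8

S is symmetric (S[j,i] = S[i,j]). Assembling:

S = [[2.2, -0.8, 2.4],
 [-0.8, 2.2, 1.4],
 [2.4, 1.4, 5.8]]


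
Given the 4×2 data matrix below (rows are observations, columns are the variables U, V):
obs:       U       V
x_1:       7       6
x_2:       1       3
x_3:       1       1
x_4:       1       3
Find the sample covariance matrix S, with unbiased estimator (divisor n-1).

Step 1 — column means:
  mean(U) = (7 + 1 + 1 + 1) / 4 = 10/4 = 2.5
  mean(V) = (6 + 3 + 1 + 3) / 4 = 13/4 = 3.25

Step 2 — sample covariance S[i,j] = (1/(n-1)) · Σ_k (x_{k,i} - mean_i) · (x_{k,j} - mean_j), with n-1 = 3.
  S[U,U] = ((4.5)·(4.5) + (-1.5)·(-1.5) + (-1.5)·(-1.5) + (-1.5)·(-1.5)) / 3 = 27/3 = 9
  S[U,V] = ((4.5)·(2.75) + (-1.5)·(-0.25) + (-1.5)·(-2.25) + (-1.5)·(-0.25)) / 3 = 16.5/3 = 5.5
  S[V,V] = ((2.75)·(2.75) + (-0.25)·(-0.25) + (-2.25)·(-2.25) + (-0.25)·(-0.25)) / 3 = 12.75/3 = 4.25

S is symmetric (S[j,i] = S[i,j]). Assembling:

S = [[9, 5.5],
 [5.5, 4.25]]


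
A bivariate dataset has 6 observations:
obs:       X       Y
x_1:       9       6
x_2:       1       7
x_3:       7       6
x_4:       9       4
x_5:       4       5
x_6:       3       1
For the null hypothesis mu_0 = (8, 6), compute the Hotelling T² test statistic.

Step 1 — sample mean vector:
  mean(X) = (9 + 1 + 7 + 9 + 4 + 3) / 6 = 33/6 = 5.5
  mean(Y) = (6 + 7 + 6 + 4 + 5 + 1) / 6 = 29/6 = 4.8333
  x̄ = (5.5, 4.8333),  deviation x̄ - mu_0 = (5.5, 4.8333) - (8, 6) = (-2.5, -1.1667).

Step 2 — sample covariance matrix, S[i,j] = (1/(n-1)) · Σ_k (x_{k,i} - mean_i) · (x_{k,j} - mean_j), divisor n-1 = 5:
  S[X,X] = ((3.5)·(3.5) + (-4.5)·(-4.5) + (1.5)·(1.5) + (3.5)·(3.5) + (-1.5)·(-1.5) + (-2.5)·(-2.5)) / 5 = 55.5/5 = 11.1
  S[X,Y] = ((3.5)·(1.1667) + (-4.5)·(2.1667) + (1.5)·(1.1667) + (3.5)·(-0.8333) + (-1.5)·(0.1667) + (-2.5)·(-3.8333)) / 5 = 2.5/5 = 0.5
  S[Y,Y] = ((1.1667)·(1.1667) + (2.1667)·(2.1667) + (1.1667)·(1.1667) + (-0.8333)·(-0.8333) + (0.1667)·(0.1667) + (-3.8333)·(-3.8333)) / 5 = 22.8333/5 = 4.5667
  S = [[11.1, 0.5],
 [0.5, 4.5667]].

Step 3 — invert S. det(S) = 11.1·4.5667 - (0.5)² = 50.44.
  S^{-1} = (1/det) · [[d, -b], [-b, a]] = [[0.0905, -0.0099],
 [-0.0099, 0.2201]].

Step 4 — quadratic form (x̄ - mu_0)^T · S^{-1} · (x̄ - mu_0):
  S^{-1} · (x̄ - mu_0) = (-0.2148, -0.232),
  (x̄ - mu_0)^T · [...] = (-2.5)·(-0.2148) + (-1.1667)·(-0.232) = 0.8076.

Step 5 — scale by n: T² = 6 · 0.8076 = 4.8454.

T² ≈ 4.8454


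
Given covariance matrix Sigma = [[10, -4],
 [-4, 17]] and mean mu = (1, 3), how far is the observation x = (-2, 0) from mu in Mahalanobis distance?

Step 1 — centre the observation: (x - mu) = (-3, -3).

Step 2 — invert Sigma. det(Sigma) = 10·17 - (-4)² = 154.
  Sigma^{-1} = (1/det) · [[d, -b], [-b, a]] = [[0.1104, 0.026],
 [0.026, 0.0649]].

Step 3 — form the quadratic (x - mu)^T · Sigma^{-1} · (x - mu):
  Sigma^{-1} · (x - mu) = (-0.4091, -0.2727).
  (x - mu)^T · [Sigma^{-1} · (x - mu)] = (-3)·(-0.4091) + (-3)·(-0.2727) = 2.0455.

Step 4 — take square root: d = √(2.0455) ≈ 1.4302.

d(x, mu) = √(2.0455) ≈ 1.4302


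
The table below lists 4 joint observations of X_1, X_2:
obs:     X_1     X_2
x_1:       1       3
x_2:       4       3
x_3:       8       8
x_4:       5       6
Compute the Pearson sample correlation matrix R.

Step 1 — column means:
  mean(X_1) = (1 + 4 + 8 + 5) / 4 = 18/4 = 4.5
  mean(X_2) = (3 + 3 + 8 + 6) / 4 = 20/4 = 5

Step 2 — sample variances and covariances s[i,j] = (1/(n-1)) · Σ_k (x_{k,i} - mean_i) · (x_{k,j} - mean_j), with n-1 = 3:
  s[X_1,X_1] = ((-3.5)·(-3.5) + (-0.5)·(-0.5) + (3.5)·(3.5) + (0.5)·(0.5)) / 3 = 25/3 = 8.3333
  s[X_1,X_2] = ((-3.5)·(-2) + (-0.5)·(-2) + (3.5)·(3) + (0.5)·(1)) / 3 = 19/3 = 6.3333
  s[X_2,X_2] = ((-2)·(-2) + (-2)·(-2) + (3)·(3) + (1)·(1)) / 3 = 18/3 = 6
  Sample standard deviations s_i = √(s[i,i]):
  s(X_1) = √(8.3333) = 2.8868
  s(X_2) = √(6) = 2.4495

Step 3 — r_{ij} = s_{ij} / (s_i · s_j):
  r[X_1,X_1] = 1 (diagonal).
  r[X_1,X_2] = 6.3333 / (2.8868 · 2.4495) = 6.3333 / 7.0711 = 0.8957
  r[X_2,X_2] = 1 (diagonal).

R is symmetric with unit diagonal. Assembling:

R = [[1, 0.8957],
 [0.8957, 1]]


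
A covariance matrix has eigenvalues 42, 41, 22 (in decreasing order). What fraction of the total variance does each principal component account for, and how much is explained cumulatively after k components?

Step 1 — total variance = trace(Sigma) = Σ λ_i = 42 + 41 + 22 = 105.

Step 2 — fraction explained by component i = λ_i / Σ λ:
  PC1: 42/105 = 0.4
  PC2: 41/105 = 0.3905
  PC3: 22/105 = 0.2095

Step 3 — cumulative fraction after k components = (λ_1 + ... + λ_k) / Σ λ:
  k = 1: 42/105 = 0.4
  k = 2: (42 + 41)/105 = 83/105 = 0.7905
  k = 3: (42 + 41 + 22)/105 = 105/105 = 1

Summary (fraction, with percent):

explained: PC1 0.4 (40%), PC2 0.3905 (39.05%), PC3 0.2095 (20.95%);  cumulative: 0.4, 0.7905, 1


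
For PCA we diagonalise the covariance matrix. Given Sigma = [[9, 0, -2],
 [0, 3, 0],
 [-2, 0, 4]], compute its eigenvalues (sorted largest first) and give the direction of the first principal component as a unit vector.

Step 1 — characteristic polynomial p(λ) = det(λI - Sigma) = λ³ - tr·λ² + c_1·λ - det, where tr = trace, c_1 = sum of the principal 2×2 minors, det = det(Sigma):
  tr = 9 + 3 + 4 = 16,
  c_1 = (9·3 - (0)²) + (9·4 - (-2)²) + (3·4 - (0)²) = 27 + 32 + 12 = 71,
  det = 9·(3·4 - (0)²) - (0)·((0)·4 - (0)·(-2)) + (-2)·((0)·(0) - 3·(-2)) = 9·(12) - (0)·(0) + (-2)·(6) = 96.
  So p(λ) = λ³ - 16λ² + 71λ - 96.
Step 2 — look for an integer root (rational root theorem: any rational root is an integer divisor of 96). Testing λ = 3:
  p(3) = 27 - 144 + 213 - 96 = 0  ✓
  Dividing out (λ - 3): p(λ) = (λ - 3)(λ² - 13λ + 32).
Step 3 — remaining eigenvalues from the quadratic λ² - 13λ + 32 = 0:
  Δ = 13² - 4·32 = 169 - 128 = 41,  λ = (13 ± √41)/2 = (13 ± 6.4031)/2 ≈ 9.7016 or 3.2984.
  Sorted: λ_1 = 9.7016,  λ_2 = 3.2984,  λ_3 = 3  (check: sum = 16 = tr ✓).

Step 4 — unit eigenvector for λ_1 ≈ 9.7016: v spans the null space of (Sigma - λ_1 I), whose rows are
  r_1 = (-0.7016, 0, -2),  r_2 = (0, -6.7016, 0),  r_3 = (-2, 0, -5.7016).
  v is orthogonal to every row, so take v ∝ r_1 × r_2 = ((0)·(0) - (-2)·(-6.7016), (-2)·(0) - (-0.7016)·(0), (-0.7016)·(-6.7016) - (0)·(0)) ≈ (-13.4031, 0, 4.7016).
  Rescale (multiply by -1 so the first nonzero entry is positive): u = (13.4031, 0, -4.7016).
  ||u|| = √((13.4031)² + (0)² + (-4.7016)²) = √(201.7484) ≈ 14.2038,  v_1 = u/||u|| ≈ (0.9436, 0, -0.331) (||v_1|| = 1).

λ_1 = 9.7016,  λ_2 = 3.2984,  λ_3 = 3;  v_1 ≈ (0.9436, 0, -0.331)


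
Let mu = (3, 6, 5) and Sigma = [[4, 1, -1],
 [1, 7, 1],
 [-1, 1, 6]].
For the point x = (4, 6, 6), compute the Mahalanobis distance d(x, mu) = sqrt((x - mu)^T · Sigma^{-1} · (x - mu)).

Step 1 — centre the observation: (x - mu) = (1, 0, 1).

Step 2 — invert Sigma (cofactor / det for 3×3, or solve directly):
  Sigma^{-1} = [[0.2752, -0.047, 0.0537],
 [-0.047, 0.1544, -0.0336],
 [0.0537, -0.0336, 0.1812]].

Step 3 — form the quadratic (x - mu)^T · Sigma^{-1} · (x - mu):
  Sigma^{-1} · (x - mu) = (0.3289, -0.0805, 0.2349).
  (x - mu)^T · [Sigma^{-1} · (x - mu)] = (1)·(0.3289) + (0)·(-0.0805) + (1)·(0.2349) = 0.5638.

Step 4 — take square root: d = √(0.5638) ≈ 0.7508.

d(x, mu) = √(0.5638) ≈ 0.7508


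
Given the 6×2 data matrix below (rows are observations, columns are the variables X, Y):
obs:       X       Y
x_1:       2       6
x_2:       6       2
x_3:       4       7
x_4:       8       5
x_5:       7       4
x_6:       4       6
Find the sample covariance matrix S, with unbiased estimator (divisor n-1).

Step 1 — column means:
  mean(X) = (2 + 6 + 4 + 8 + 7 + 4) / 6 = 31/6 = 5.1667
  mean(Y) = (6 + 2 + 7 + 5 + 4 + 6) / 6 = 30/6 = 5

Step 2 — sample covariance S[i,j] = (1/(n-1)) · Σ_k (x_{k,i} - mean_i) · (x_{k,j} - mean_j), with n-1 = 5.
  S[X,X] = ((-3.1667)·(-3.1667) + (0.8333)·(0.8333) + (-1.1667)·(-1.1667) + (2.8333)·(2.8333) + (1.8333)·(1.8333) + (-1.1667)·(-1.1667)) / 5 = 24.8333/5 = 4.9667
  S[X,Y] = ((-3.1667)·(1) + (0.8333)·(-3) + (-1.1667)·(2) + (2.8333)·(0) + (1.8333)·(-1) + (-1.1667)·(1)) / 5 = -11/5 = -2.2
  S[Y,Y] = ((1)·(1) + (-3)·(-3) + (2)·(2) + (0)·(0) + (-1)·(-1) + (1)·(1)) / 5 = 16/5 = 3.2

S is symmetric (S[j,i] = S[i,j]). Assembling:

S = [[4.9667, -2.2],
 [-2.2, 3.2]]


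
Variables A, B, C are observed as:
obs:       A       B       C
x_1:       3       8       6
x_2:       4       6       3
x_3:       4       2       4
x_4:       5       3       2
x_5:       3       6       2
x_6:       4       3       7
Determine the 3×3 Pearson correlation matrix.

Step 1 — column means:
  mean(A) = (3 + 4 + 4 + 5 + 3 + 4) / 6 = 23/6 = 3.8333
  mean(B) = (8 + 6 + 2 + 3 + 6 + 3) / 6 = 28/6 = 4.6667
  mean(C) = (6 + 3 + 4 + 2 + 2 + 7) / 6 = 24/6 = 4

Step 2 — sample variances and covariances s[i,j] = (1/(n-1)) · Σ_k (x_{k,i} - mean_i) · (x_{k,j} - mean_j), with n-1 = 5:
  s[A,A] = ((-0.8333)·(-0.8333) + (0.1667)·(0.1667) + (0.1667)·(0.1667) + (1.1667)·(1.1667) + (-0.8333)·(-0.8333) + (0.1667)·(0.1667)) / 5 = 2.8333/5 = 0.5667
  s[A,B] = ((-0.8333)·(3.3333) + (0.1667)·(1.3333) + (0.1667)·(-2.6667) + (1.1667)·(-1.6667) + (-0.8333)·(1.3333) + (0.1667)·(-1.6667)) / 5 = -6.3333/5 = -1.2667
  s[A,C] = ((-0.8333)·(2) + (0.1667)·(-1) + (0.1667)·(0) + (1.1667)·(-2) + (-0.8333)·(-2) + (0.1667)·(3)) / 5 = -2/5 = -0.4
  s[B,B] = ((3.3333)·(3.3333) + (1.3333)·(1.3333) + (-2.6667)·(-2.6667) + (-1.6667)·(-1.6667) + (1.3333)·(1.3333) + (-1.6667)·(-1.6667)) / 5 = 27.3333/5 = 5.4667
  s[B,C] = ((3.3333)·(2) + (1.3333)·(-1) + (-2.6667)·(0) + (-1.6667)·(-2) + (1.3333)·(-2) + (-1.6667)·(3)) / 5 = 1/5 = 0.2
  s[C,C] = ((2)·(2) + (-1)·(-1) + (0)·(0) + (-2)·(-2) + (-2)·(-2) + (3)·(3)) / 5 = 22/5 = 4.4
  Sample standard deviations s_i = √(s[i,i]):
  s(A) = √(0.5667) = 0.7528
  s(B) = √(5.4667) = 2.3381
  s(C) = √(4.4) = 2.0976

Step 3 — r_{ij} = s_{ij} / (s_i · s_j):
  r[A,A] = 1 (diagonal).
  r[A,B] = -1.2667 / (0.7528 · 2.3381) = -1.2667 / 1.7601 = -0.7197
  r[A,C] = -0.4 / (0.7528 · 2.0976) = -0.4 / 1.579 = -0.2533
  r[B,B] = 1 (diagonal).
  r[B,C] = 0.2 / (2.3381 · 2.0976) = 0.2 / 4.9044 = 0.0408
  r[C,C] = 1 (diagonal).

R is symmetric with unit diagonal. Assembling:

R = [[1, -0.7197, -0.2533],
 [-0.7197, 1, 0.0408],
 [-0.2533, 0.0408, 1]]


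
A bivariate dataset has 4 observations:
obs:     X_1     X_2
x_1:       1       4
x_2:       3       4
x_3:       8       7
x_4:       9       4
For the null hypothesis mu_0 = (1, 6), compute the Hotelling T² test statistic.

Step 1 — sample mean vector:
  mean(X_1) = (1 + 3 + 8 + 9) / 4 = 21/4 = 5.25
  mean(X_2) = (4 + 4 + 7 + 4) / 4 = 19/4 = 4.75
  x̄ = (5.25, 4.75),  deviation x̄ - mu_0 = (5.25, 4.75) - (1, 6) = (4.25, -1.25).

Step 2 — sample covariance matrix, S[i,j] = (1/(n-1)) · Σ_k (x_{k,i} - mean_i) · (x_{k,j} - mean_j), divisor n-1 = 3:
  S[X_1,X_1] = ((-4.25)·(-4.25) + (-2.25)·(-2.25) + (2.75)·(2.75) + (3.75)·(3.75)) / 3 = 44.75/3 = 14.9167
  S[X_1,X_2] = ((-4.25)·(-0.75) + (-2.25)·(-0.75) + (2.75)·(2.25) + (3.75)·(-0.75)) / 3 = 8.25/3 = 2.75
  S[X_2,X_2] = ((-0.75)·(-0.75) + (-0.75)·(-0.75) + (2.25)·(2.25) + (-0.75)·(-0.75)) / 3 = 6.75/3 = 2.25
  S = [[14.9167, 2.75],
 [2.75, 2.25]].

Step 3 — invert S. det(S) = 14.9167·2.25 - (2.75)² = 26.
  S^{-1} = (1/det) · [[d, -b], [-b, a]] = [[0.0865, -0.1058],
 [-0.1058, 0.5737]].

Step 4 — quadratic form (x̄ - mu_0)^T · S^{-1} · (x̄ - mu_0):
  S^{-1} · (x̄ - mu_0) = (0.5, -1.1667),
  (x̄ - mu_0)^T · [...] = (4.25)·(0.5) + (-1.25)·(-1.1667) = 3.5833.

Step 5 — scale by n: T² = 4 · 3.5833 = 14.3333.

T² ≈ 14.3333


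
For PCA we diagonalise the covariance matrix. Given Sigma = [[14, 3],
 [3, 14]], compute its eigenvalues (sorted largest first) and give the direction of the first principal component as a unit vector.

Step 1 — characteristic polynomial of 2×2 Sigma:
  det(Sigma - λI) = λ² - trace · λ + det = 0.
  trace = 14 + 14 = 28, det = 14·14 - (3)² = 187.
Step 2 — discriminant:
  Δ = trace² - 4·det = 784 - 748 = 36.
Step 3 — eigenvalues:
  λ = (trace ± √Δ)/2 = (28 ± 6)/2,
  λ_1 = 17,  λ_2 = 11.

Step 4 — unit eigenvector for λ_1: solve (Sigma - λ_1 I)v = 0. First row:
  (14 - 17)·v_x + (3)·v_y = 0, i.e. (-3)·v_x + (3)·v_y = 0,
  so v ∝ (b, λ_1 - a) = (3, 3) = u.
  ||u|| = √((3)² + (3)²) = √(18) ≈ 4.2426,
  v_1 = u/||u|| ≈ (0.7071, 0.7071) (||v_1|| = 1).

λ_1 = 17,  λ_2 = 11;  v_1 ≈ (0.7071, 0.7071)


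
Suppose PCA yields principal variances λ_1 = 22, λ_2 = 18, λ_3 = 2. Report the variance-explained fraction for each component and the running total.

Step 1 — total variance = trace(Sigma) = Σ λ_i = 22 + 18 + 2 = 42.

Step 2 — fraction explained by component i = λ_i / Σ λ:
  PC1: 22/42 = 0.5238
  PC2: 18/42 = 0.4286
  PC3: 2/42 = 0.0476

Step 3 — cumulative fraction after k components = (λ_1 + ... + λ_k) / Σ λ:
  k = 1: 22/42 = 0.5238
  k = 2: (22 + 18)/42 = 40/42 = 0.9524
  k = 3: (22 + 18 + 2)/42 = 42/42 = 1

Summary (fraction, with percent):

explained: PC1 0.5238 (52.38%), PC2 0.4286 (42.86%), PC3 0.0476 (4.76%);  cumulative: 0.5238, 0.9524, 1


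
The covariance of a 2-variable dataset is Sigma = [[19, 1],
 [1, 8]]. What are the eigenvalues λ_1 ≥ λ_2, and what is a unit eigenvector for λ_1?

Step 1 — characteristic polynomial of 2×2 Sigma:
  det(Sigma - λI) = λ² - trace · λ + det = 0.
  trace = 19 + 8 = 27, det = 19·8 - (1)² = 151.
Step 2 — discriminant:
  Δ = trace² - 4·det = 729 - 604 = 125.
Step 3 — eigenvalues:
  λ = (trace ± √Δ)/2 = (27 ± 11.1803)/2,
  λ_1 = 19.0902,  λ_2 = 7.9098.

Step 4 — unit eigenvector for λ_1: solve (Sigma - λ_1 I)v = 0. First row:
  (19 - 19.0902)·v_x + (1)·v_y = 0, i.e. (-0.0902)·v_x + (1)·v_y = 0,
  so v ∝ (b, λ_1 - a) = (1, 0.0902) = u.
  ||u|| = √((1)² + (0.0902)²) = √(1.0081) ≈ 1.0041,
  v_1 = u/||u|| ≈ (0.996, 0.0898) (||v_1|| = 1).

λ_1 = 19.0902,  λ_2 = 7.9098;  v_1 ≈ (0.996, 0.0898)


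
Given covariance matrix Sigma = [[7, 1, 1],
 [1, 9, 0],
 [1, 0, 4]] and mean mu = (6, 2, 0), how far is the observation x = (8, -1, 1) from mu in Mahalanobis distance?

Step 1 — centre the observation: (x - mu) = (2, -3, 1).

Step 2 — invert Sigma (cofactor / det for 3×3, or solve directly):
  Sigma^{-1} = [[0.1506, -0.0167, -0.0377],
 [-0.0167, 0.113, 0.0042],
 [-0.0377, 0.0042, 0.2594]].

Step 3 — form the quadratic (x - mu)^T · Sigma^{-1} · (x - mu):
  Sigma^{-1} · (x - mu) = (0.3138, -0.3682, 0.1715).
  (x - mu)^T · [Sigma^{-1} · (x - mu)] = (2)·(0.3138) + (-3)·(-0.3682) + (1)·(0.1715) = 1.9038.

Step 4 — take square root: d = √(1.9038) ≈ 1.3798.

d(x, mu) = √(1.9038) ≈ 1.3798


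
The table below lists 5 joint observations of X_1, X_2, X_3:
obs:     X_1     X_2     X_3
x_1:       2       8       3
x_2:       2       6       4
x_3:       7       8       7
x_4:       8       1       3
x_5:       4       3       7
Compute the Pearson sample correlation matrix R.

Step 1 — column means:
  mean(X_1) = (2 + 2 + 7 + 8 + 4) / 5 = 23/5 = 4.6
  mean(X_2) = (8 + 6 + 8 + 1 + 3) / 5 = 26/5 = 5.2
  mean(X_3) = (3 + 4 + 7 + 3 + 7) / 5 = 24/5 = 4.8

Step 2 — sample variances and covariances s[i,j] = (1/(n-1)) · Σ_k (x_{k,i} - mean_i) · (x_{k,j} - mean_j), with n-1 = 4:
  s[X_1,X_1] = ((-2.6)·(-2.6) + (-2.6)·(-2.6) + (2.4)·(2.4) + (3.4)·(3.4) + (-0.6)·(-0.6)) / 4 = 31.2/4 = 7.8
  s[X_1,X_2] = ((-2.6)·(2.8) + (-2.6)·(0.8) + (2.4)·(2.8) + (3.4)·(-4.2) + (-0.6)·(-2.2)) / 4 = -15.6/4 = -3.9
  s[X_1,X_3] = ((-2.6)·(-1.8) + (-2.6)·(-0.8) + (2.4)·(2.2) + (3.4)·(-1.8) + (-0.6)·(2.2)) / 4 = 4.6/4 = 1.15
  s[X_2,X_2] = ((2.8)·(2.8) + (0.8)·(0.8) + (2.8)·(2.8) + (-4.2)·(-4.2) + (-2.2)·(-2.2)) / 4 = 38.8/4 = 9.7
  s[X_2,X_3] = ((2.8)·(-1.8) + (0.8)·(-0.8) + (2.8)·(2.2) + (-4.2)·(-1.8) + (-2.2)·(2.2)) / 4 = 3.2/4 = 0.8
  s[X_3,X_3] = ((-1.8)·(-1.8) + (-0.8)·(-0.8) + (2.2)·(2.2) + (-1.8)·(-1.8) + (2.2)·(2.2)) / 4 = 16.8/4 = 4.2
  Sample standard deviations s_i = √(s[i,i]):
  s(X_1) = √(7.8) = 2.7928
  s(X_2) = √(9.7) = 3.1145
  s(X_3) = √(4.2) = 2.0494

Step 3 — r_{ij} = s_{ij} / (s_i · s_j):
  r[X_1,X_1] = 1 (diagonal).
  r[X_1,X_2] = -3.9 / (2.7928 · 3.1145) = -3.9 / 8.6983 = -0.4484
  r[X_1,X_3] = 1.15 / (2.7928 · 2.0494) = 1.15 / 5.7236 = 0.2009
  r[X_2,X_2] = 1 (diagonal).
  r[X_2,X_3] = 0.8 / (3.1145 · 2.0494) = 0.8 / 6.3828 = 0.1253
  r[X_3,X_3] = 1 (diagonal).

R is symmetric with unit diagonal. Assembling:

R = [[1, -0.4484, 0.2009],
 [-0.4484, 1, 0.1253],
 [0.2009, 0.1253, 1]]


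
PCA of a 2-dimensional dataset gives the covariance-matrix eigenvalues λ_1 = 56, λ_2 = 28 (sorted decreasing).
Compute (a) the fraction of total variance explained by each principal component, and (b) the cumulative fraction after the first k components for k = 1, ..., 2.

Step 1 — total variance = trace(Sigma) = Σ λ_i = 56 + 28 = 84.

Step 2 — fraction explained by component i = λ_i / Σ λ:
  PC1: 56/84 = 0.6667
  PC2: 28/84 = 0.3333

Step 3 — cumulative fraction after k components = (λ_1 + ... + λ_k) / Σ λ:
  k = 1: 56/84 = 0.6667
  k = 2: (56 + 28)/84 = 84/84 = 1

Summary (fraction, with percent):

explained: PC1 0.6667 (66.67%), PC2 0.3333 (33.33%);  cumulative: 0.6667, 1


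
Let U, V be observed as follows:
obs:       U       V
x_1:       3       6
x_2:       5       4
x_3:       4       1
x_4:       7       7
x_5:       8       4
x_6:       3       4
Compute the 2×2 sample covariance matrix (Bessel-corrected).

Step 1 — column means:
  mean(U) = (3 + 5 + 4 + 7 + 8 + 3) / 6 = 30/6 = 5
  mean(V) = (6 + 4 + 1 + 7 + 4 + 4) / 6 = 26/6 = 4.3333

Step 2 — sample covariance S[i,j] = (1/(n-1)) · Σ_k (x_{k,i} - mean_i) · (x_{k,j} - mean_j), with n-1 = 5.
  S[U,U] = ((-2)·(-2) + (0)·(0) + (-1)·(-1) + (2)·(2) + (3)·(3) + (-2)·(-2)) / 5 = 22/5 = 4.4
  S[U,V] = ((-2)·(1.6667) + (0)·(-0.3333) + (-1)·(-3.3333) + (2)·(2.6667) + (3)·(-0.3333) + (-2)·(-0.3333)) / 5 = 5/5 = 1
  S[V,V] = ((1.6667)·(1.6667) + (-0.3333)·(-0.3333) + (-3.3333)·(-3.3333) + (2.6667)·(2.6667) + (-0.3333)·(-0.3333) + (-0.3333)·(-0.3333)) / 5 = 21.3333/5 = 4.2667

S is symmetric (S[j,i] = S[i,j]). Assembling:

S = [[4.4, 1],
 [1, 4.2667]]


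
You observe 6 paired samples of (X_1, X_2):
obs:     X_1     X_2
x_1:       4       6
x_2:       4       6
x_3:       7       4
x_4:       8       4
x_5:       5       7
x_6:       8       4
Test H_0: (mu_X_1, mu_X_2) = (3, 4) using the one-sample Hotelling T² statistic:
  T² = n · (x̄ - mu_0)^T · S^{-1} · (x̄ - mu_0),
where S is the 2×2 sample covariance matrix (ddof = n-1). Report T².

Step 1 — sample mean vector:
  mean(X_1) = (4 + 4 + 7 + 8 + 5 + 8) / 6 = 36/6 = 6
  mean(X_2) = (6 + 6 + 4 + 4 + 7 + 4) / 6 = 31/6 = 5.1667
  x̄ = (6, 5.1667),  deviation x̄ - mu_0 = (6, 5.1667) - (3, 4) = (3, 1.1667).

Step 2 — sample covariance matrix, S[i,j] = (1/(n-1)) · Σ_k (x_{k,i} - mean_i) · (x_{k,j} - mean_j), divisor n-1 = 5:
  S[X_1,X_1] = ((-2)·(-2) + (-2)·(-2) + (1)·(1) + (2)·(2) + (-1)·(-1) + (2)·(2)) / 5 = 18/5 = 3.6
  S[X_1,X_2] = ((-2)·(0.8333) + (-2)·(0.8333) + (1)·(-1.1667) + (2)·(-1.1667) + (-1)·(1.8333) + (2)·(-1.1667)) / 5 = -11/5 = -2.2
  S[X_2,X_2] = ((0.8333)·(0.8333) + (0.8333)·(0.8333) + (-1.1667)·(-1.1667) + (-1.1667)·(-1.1667) + (1.8333)·(1.8333) + (-1.1667)·(-1.1667)) / 5 = 8.8333/5 = 1.7667
  S = [[3.6, -2.2],
 [-2.2, 1.7667]].

Step 3 — invert S. det(S) = 3.6·1.7667 - (-2.2)² = 1.52.
  S^{-1} = (1/det) · [[d, -b], [-b, a]] = [[1.1623, 1.4474],
 [1.4474, 2.3684]].

Step 4 — quadratic form (x̄ - mu_0)^T · S^{-1} · (x̄ - mu_0):
  S^{-1} · (x̄ - mu_0) = (5.1754, 7.1053),
  (x̄ - mu_0)^T · [...] = (3)·(5.1754) + (1.1667)·(7.1053) = 23.8158.

Step 5 — scale by n: T² = 6 · 23.8158 = 142.8947.

T² ≈ 142.8947


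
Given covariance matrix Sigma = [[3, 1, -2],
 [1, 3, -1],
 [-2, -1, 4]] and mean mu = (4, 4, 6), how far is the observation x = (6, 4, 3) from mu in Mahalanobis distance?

Step 1 — centre the observation: (x - mu) = (2, 0, -3).

Step 2 — invert Sigma (cofactor / det for 3×3, or solve directly):
  Sigma^{-1} = [[0.5238, -0.0952, 0.2381],
 [-0.0952, 0.381, 0.0476],
 [0.2381, 0.0476, 0.381]].

Step 3 — form the quadratic (x - mu)^T · Sigma^{-1} · (x - mu):
  Sigma^{-1} · (x - mu) = (0.3333, -0.3333, -0.6667).
  (x - mu)^T · [Sigma^{-1} · (x - mu)] = (2)·(0.3333) + (0)·(-0.3333) + (-3)·(-0.6667) = 2.6667.

Step 4 — take square root: d = √(2.6667) ≈ 1.633.

d(x, mu) = √(2.6667) ≈ 1.633


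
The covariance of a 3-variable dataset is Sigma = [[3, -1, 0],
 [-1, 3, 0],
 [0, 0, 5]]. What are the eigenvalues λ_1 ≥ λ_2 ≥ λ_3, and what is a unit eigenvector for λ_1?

Step 1 — characteristic polynomial p(λ) = det(λI - Sigma) = λ³ - tr·λ² + c_1·λ - det, where tr = trace, c_1 = sum of the principal 2×2 minors, det = det(Sigma):
  tr = 3 + 3 + 5 = 11,
  c_1 = (3·3 - (-1)²) + (3·5 - (0)²) + (3·5 - (0)²) = 8 + 15 + 15 = 38,
  det = 3·(3·5 - (0)²) - (-1)·((-1)·5 - (0)·(0)) + (0)·((-1)·(0) - 3·(0)) = 3·(15) - (-1)·(-5) + (0)·(0) = 40.
  So p(λ) = λ³ - 11λ² + 38λ - 40.
Step 2 — look for an integer root (rational root theorem: any rational root is an integer divisor of 40). Testing λ = 2:
  p(2) = 8 - 44 + 76 - 40 = 0  ✓
  Dividing out (λ - 2): p(λ) = (λ - 2)(λ² - 9λ + 20).
Step 3 — remaining eigenvalues from the quadratic λ² - 9λ + 20 = 0:
  Δ = 9² - 4·20 = 81 - 80 = 1,  λ = (9 ± √1)/2 = (9 ± 1)/2 = 5 or 4.
  Sorted: λ_1 = 5,  λ_2 = 4,  λ_3 = 2  (check: sum = 11 = tr ✓).

Step 4 — unit eigenvector for λ_1 = 5: v spans the null space of (Sigma - λ_1 I), whose rows are
  r_1 = (-2, -1, 0),  r_2 = (-1, -2, 0),  r_3 = (0, 0, 0).
  v is orthogonal to every row, so take v ∝ r_1 × r_2 = ((-1)·(0) - (0)·(-2), (0)·(-1) - (-2)·(0), (-2)·(-2) - (-1)·(-1)) = (0, 0, 3).
  Rescale (divide by 3): u = (0, 0, 1).
  ||u|| = √((0)² + (0)² + (1)²) = √(1) = 1,  v_1 = u/||u|| ≈ (0, 0, 1) (||v_1|| = 1).

λ_1 = 5,  λ_2 = 4,  λ_3 = 2;  v_1 ≈ (0, 0, 1)


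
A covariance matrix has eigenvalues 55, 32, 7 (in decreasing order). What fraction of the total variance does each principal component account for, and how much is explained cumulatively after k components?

Step 1 — total variance = trace(Sigma) = Σ λ_i = 55 + 32 + 7 = 94.

Step 2 — fraction explained by component i = λ_i / Σ λ:
  PC1: 55/94 = 0.5851
  PC2: 32/94 = 0.3404
  PC3: 7/94 = 0.0745

Step 3 — cumulative fraction after k components = (λ_1 + ... + λ_k) / Σ λ:
  k = 1: 55/94 = 0.5851
  k = 2: (55 + 32)/94 = 87/94 = 0.9255
  k = 3: (55 + 32 + 7)/94 = 94/94 = 1

Summary (fraction, with percent):

explained: PC1 0.5851 (58.51%), PC2 0.3404 (34.04%), PC3 0.0745 (7.45%);  cumulative: 0.5851, 0.9255, 1
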